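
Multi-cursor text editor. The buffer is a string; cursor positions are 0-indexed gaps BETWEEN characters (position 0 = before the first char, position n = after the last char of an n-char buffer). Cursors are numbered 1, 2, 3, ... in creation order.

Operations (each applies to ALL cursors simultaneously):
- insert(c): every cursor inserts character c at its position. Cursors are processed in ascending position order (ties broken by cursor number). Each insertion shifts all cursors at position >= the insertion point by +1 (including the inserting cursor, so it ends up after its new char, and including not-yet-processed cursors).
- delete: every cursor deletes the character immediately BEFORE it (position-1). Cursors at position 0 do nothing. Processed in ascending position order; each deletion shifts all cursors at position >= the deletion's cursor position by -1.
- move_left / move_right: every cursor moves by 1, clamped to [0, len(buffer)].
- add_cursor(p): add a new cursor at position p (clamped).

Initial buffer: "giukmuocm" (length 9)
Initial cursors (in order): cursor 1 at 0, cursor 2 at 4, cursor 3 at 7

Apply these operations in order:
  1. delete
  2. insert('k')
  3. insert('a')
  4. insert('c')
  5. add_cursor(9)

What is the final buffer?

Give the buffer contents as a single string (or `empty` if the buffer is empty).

After op 1 (delete): buffer="giumucm" (len 7), cursors c1@0 c2@3 c3@5, authorship .......
After op 2 (insert('k')): buffer="kgiukmukcm" (len 10), cursors c1@1 c2@5 c3@8, authorship 1...2..3..
After op 3 (insert('a')): buffer="kagiukamukacm" (len 13), cursors c1@2 c2@7 c3@11, authorship 11...22..33..
After op 4 (insert('c')): buffer="kacgiukacmukaccm" (len 16), cursors c1@3 c2@9 c3@14, authorship 111...222..333..
After op 5 (add_cursor(9)): buffer="kacgiukacmukaccm" (len 16), cursors c1@3 c2@9 c4@9 c3@14, authorship 111...222..333..

Answer: kacgiukacmukaccm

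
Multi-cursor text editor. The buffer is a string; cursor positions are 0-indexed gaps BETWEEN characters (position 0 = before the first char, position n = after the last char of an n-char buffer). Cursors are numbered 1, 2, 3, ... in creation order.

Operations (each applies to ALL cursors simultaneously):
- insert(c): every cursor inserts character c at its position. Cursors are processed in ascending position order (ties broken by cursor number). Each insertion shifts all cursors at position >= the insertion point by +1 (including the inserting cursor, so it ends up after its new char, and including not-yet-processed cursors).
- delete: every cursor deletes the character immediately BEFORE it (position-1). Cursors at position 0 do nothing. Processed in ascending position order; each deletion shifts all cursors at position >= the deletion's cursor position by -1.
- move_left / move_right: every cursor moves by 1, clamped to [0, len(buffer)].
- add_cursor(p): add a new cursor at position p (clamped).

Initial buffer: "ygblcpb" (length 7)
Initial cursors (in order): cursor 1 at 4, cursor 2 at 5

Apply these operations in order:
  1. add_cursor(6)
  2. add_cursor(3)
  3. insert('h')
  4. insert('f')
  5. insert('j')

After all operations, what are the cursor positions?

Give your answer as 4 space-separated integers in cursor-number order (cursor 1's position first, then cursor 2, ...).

Answer: 10 14 18 6

Derivation:
After op 1 (add_cursor(6)): buffer="ygblcpb" (len 7), cursors c1@4 c2@5 c3@6, authorship .......
After op 2 (add_cursor(3)): buffer="ygblcpb" (len 7), cursors c4@3 c1@4 c2@5 c3@6, authorship .......
After op 3 (insert('h')): buffer="ygbhlhchphb" (len 11), cursors c4@4 c1@6 c2@8 c3@10, authorship ...4.1.2.3.
After op 4 (insert('f')): buffer="ygbhflhfchfphfb" (len 15), cursors c4@5 c1@8 c2@11 c3@14, authorship ...44.11.22.33.
After op 5 (insert('j')): buffer="ygbhfjlhfjchfjphfjb" (len 19), cursors c4@6 c1@10 c2@14 c3@18, authorship ...444.111.222.333.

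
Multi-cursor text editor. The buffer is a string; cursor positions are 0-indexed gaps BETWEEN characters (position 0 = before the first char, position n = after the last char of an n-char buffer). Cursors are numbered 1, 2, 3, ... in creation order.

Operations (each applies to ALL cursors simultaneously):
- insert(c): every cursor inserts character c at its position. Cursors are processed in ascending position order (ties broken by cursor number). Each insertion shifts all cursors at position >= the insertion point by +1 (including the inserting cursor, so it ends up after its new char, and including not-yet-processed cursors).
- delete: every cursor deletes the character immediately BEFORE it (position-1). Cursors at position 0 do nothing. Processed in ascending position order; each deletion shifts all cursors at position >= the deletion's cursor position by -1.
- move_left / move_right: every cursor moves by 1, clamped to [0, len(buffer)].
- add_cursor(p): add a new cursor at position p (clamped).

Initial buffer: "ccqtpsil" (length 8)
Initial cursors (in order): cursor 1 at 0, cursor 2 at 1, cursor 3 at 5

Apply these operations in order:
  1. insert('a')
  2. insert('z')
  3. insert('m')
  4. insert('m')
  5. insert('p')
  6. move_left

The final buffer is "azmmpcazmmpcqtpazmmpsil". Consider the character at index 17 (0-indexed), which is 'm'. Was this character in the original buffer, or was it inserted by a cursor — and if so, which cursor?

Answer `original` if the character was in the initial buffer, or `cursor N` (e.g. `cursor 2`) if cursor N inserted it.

After op 1 (insert('a')): buffer="acacqtpasil" (len 11), cursors c1@1 c2@3 c3@8, authorship 1.2....3...
After op 2 (insert('z')): buffer="azcazcqtpazsil" (len 14), cursors c1@2 c2@5 c3@11, authorship 11.22....33...
After op 3 (insert('m')): buffer="azmcazmcqtpazmsil" (len 17), cursors c1@3 c2@7 c3@14, authorship 111.222....333...
After op 4 (insert('m')): buffer="azmmcazmmcqtpazmmsil" (len 20), cursors c1@4 c2@9 c3@17, authorship 1111.2222....3333...
After op 5 (insert('p')): buffer="azmmpcazmmpcqtpazmmpsil" (len 23), cursors c1@5 c2@11 c3@20, authorship 11111.22222....33333...
After op 6 (move_left): buffer="azmmpcazmmpcqtpazmmpsil" (len 23), cursors c1@4 c2@10 c3@19, authorship 11111.22222....33333...
Authorship (.=original, N=cursor N): 1 1 1 1 1 . 2 2 2 2 2 . . . . 3 3 3 3 3 . . .
Index 17: author = 3

Answer: cursor 3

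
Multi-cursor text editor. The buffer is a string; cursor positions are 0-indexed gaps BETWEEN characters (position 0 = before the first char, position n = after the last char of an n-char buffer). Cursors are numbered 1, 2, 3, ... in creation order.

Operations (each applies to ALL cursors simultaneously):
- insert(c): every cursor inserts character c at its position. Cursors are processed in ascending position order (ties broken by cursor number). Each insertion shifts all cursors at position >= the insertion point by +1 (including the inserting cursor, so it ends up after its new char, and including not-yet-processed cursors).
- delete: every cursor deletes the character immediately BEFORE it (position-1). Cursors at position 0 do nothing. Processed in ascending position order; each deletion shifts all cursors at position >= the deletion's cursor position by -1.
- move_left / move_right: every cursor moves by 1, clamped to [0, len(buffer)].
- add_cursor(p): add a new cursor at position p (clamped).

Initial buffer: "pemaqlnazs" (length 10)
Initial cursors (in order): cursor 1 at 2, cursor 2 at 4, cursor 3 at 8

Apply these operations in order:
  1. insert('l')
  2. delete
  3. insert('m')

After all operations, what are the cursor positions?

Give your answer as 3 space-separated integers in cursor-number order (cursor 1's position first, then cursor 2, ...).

Answer: 3 6 11

Derivation:
After op 1 (insert('l')): buffer="pelmalqlnalzs" (len 13), cursors c1@3 c2@6 c3@11, authorship ..1..2....3..
After op 2 (delete): buffer="pemaqlnazs" (len 10), cursors c1@2 c2@4 c3@8, authorship ..........
After op 3 (insert('m')): buffer="pemmamqlnamzs" (len 13), cursors c1@3 c2@6 c3@11, authorship ..1..2....3..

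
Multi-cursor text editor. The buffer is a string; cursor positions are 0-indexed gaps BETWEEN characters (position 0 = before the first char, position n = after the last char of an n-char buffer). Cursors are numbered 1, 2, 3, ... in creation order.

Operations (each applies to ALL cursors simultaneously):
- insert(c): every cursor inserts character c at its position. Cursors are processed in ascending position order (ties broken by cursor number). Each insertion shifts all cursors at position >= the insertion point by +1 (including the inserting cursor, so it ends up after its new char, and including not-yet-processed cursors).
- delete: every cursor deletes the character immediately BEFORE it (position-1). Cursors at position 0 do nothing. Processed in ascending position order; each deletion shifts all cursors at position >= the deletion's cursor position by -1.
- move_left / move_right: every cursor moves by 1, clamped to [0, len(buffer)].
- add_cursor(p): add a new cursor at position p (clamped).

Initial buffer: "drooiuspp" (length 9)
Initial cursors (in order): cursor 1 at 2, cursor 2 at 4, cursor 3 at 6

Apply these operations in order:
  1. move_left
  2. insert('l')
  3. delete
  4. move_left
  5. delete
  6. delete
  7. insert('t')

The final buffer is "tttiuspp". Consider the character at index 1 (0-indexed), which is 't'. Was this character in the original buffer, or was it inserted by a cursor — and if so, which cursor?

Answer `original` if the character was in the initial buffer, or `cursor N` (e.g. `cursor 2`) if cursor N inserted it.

Answer: cursor 2

Derivation:
After op 1 (move_left): buffer="drooiuspp" (len 9), cursors c1@1 c2@3 c3@5, authorship .........
After op 2 (insert('l')): buffer="dlroloiluspp" (len 12), cursors c1@2 c2@5 c3@8, authorship .1..2..3....
After op 3 (delete): buffer="drooiuspp" (len 9), cursors c1@1 c2@3 c3@5, authorship .........
After op 4 (move_left): buffer="drooiuspp" (len 9), cursors c1@0 c2@2 c3@4, authorship .........
After op 5 (delete): buffer="doiuspp" (len 7), cursors c1@0 c2@1 c3@2, authorship .......
After op 6 (delete): buffer="iuspp" (len 5), cursors c1@0 c2@0 c3@0, authorship .....
After op 7 (insert('t')): buffer="tttiuspp" (len 8), cursors c1@3 c2@3 c3@3, authorship 123.....
Authorship (.=original, N=cursor N): 1 2 3 . . . . .
Index 1: author = 2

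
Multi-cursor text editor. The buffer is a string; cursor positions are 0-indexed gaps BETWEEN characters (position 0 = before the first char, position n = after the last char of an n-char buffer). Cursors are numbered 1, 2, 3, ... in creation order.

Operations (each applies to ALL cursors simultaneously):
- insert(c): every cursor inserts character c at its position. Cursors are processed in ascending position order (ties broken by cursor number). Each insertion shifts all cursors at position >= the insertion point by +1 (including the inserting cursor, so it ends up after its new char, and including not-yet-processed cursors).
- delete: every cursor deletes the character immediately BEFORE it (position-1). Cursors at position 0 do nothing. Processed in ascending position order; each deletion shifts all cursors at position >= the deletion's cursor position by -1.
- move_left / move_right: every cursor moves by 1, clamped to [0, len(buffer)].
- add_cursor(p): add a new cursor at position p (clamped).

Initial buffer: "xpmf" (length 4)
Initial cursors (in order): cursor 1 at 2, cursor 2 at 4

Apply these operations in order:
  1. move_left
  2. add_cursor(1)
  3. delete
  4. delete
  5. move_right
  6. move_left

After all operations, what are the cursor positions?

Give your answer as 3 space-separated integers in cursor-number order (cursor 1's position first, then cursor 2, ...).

After op 1 (move_left): buffer="xpmf" (len 4), cursors c1@1 c2@3, authorship ....
After op 2 (add_cursor(1)): buffer="xpmf" (len 4), cursors c1@1 c3@1 c2@3, authorship ....
After op 3 (delete): buffer="pf" (len 2), cursors c1@0 c3@0 c2@1, authorship ..
After op 4 (delete): buffer="f" (len 1), cursors c1@0 c2@0 c3@0, authorship .
After op 5 (move_right): buffer="f" (len 1), cursors c1@1 c2@1 c3@1, authorship .
After op 6 (move_left): buffer="f" (len 1), cursors c1@0 c2@0 c3@0, authorship .

Answer: 0 0 0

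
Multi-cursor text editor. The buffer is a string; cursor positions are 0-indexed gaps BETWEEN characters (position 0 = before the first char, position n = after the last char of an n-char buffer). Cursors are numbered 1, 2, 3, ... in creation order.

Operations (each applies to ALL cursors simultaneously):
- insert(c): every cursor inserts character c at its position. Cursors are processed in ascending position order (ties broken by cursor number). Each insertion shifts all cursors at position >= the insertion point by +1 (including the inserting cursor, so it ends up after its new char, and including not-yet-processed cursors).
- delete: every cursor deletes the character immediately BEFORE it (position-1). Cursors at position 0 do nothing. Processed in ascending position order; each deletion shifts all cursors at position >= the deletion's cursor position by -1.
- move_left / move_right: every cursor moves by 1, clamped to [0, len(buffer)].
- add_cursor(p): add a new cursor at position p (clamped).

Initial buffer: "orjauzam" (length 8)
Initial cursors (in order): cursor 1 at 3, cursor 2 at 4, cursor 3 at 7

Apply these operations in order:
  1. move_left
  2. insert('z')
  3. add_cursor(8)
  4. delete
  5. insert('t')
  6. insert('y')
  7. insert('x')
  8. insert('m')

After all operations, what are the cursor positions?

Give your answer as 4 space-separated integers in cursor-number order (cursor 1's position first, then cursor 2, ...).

Answer: 6 11 21 21

Derivation:
After op 1 (move_left): buffer="orjauzam" (len 8), cursors c1@2 c2@3 c3@6, authorship ........
After op 2 (insert('z')): buffer="orzjzauzzam" (len 11), cursors c1@3 c2@5 c3@9, authorship ..1.2...3..
After op 3 (add_cursor(8)): buffer="orzjzauzzam" (len 11), cursors c1@3 c2@5 c4@8 c3@9, authorship ..1.2...3..
After op 4 (delete): buffer="orjauam" (len 7), cursors c1@2 c2@3 c3@5 c4@5, authorship .......
After op 5 (insert('t')): buffer="ortjtauttam" (len 11), cursors c1@3 c2@5 c3@9 c4@9, authorship ..1.2..34..
After op 6 (insert('y')): buffer="ortyjtyauttyyam" (len 15), cursors c1@4 c2@7 c3@13 c4@13, authorship ..11.22..3434..
After op 7 (insert('x')): buffer="ortyxjtyxauttyyxxam" (len 19), cursors c1@5 c2@9 c3@17 c4@17, authorship ..111.222..343434..
After op 8 (insert('m')): buffer="ortyxmjtyxmauttyyxxmmam" (len 23), cursors c1@6 c2@11 c3@21 c4@21, authorship ..1111.2222..34343434..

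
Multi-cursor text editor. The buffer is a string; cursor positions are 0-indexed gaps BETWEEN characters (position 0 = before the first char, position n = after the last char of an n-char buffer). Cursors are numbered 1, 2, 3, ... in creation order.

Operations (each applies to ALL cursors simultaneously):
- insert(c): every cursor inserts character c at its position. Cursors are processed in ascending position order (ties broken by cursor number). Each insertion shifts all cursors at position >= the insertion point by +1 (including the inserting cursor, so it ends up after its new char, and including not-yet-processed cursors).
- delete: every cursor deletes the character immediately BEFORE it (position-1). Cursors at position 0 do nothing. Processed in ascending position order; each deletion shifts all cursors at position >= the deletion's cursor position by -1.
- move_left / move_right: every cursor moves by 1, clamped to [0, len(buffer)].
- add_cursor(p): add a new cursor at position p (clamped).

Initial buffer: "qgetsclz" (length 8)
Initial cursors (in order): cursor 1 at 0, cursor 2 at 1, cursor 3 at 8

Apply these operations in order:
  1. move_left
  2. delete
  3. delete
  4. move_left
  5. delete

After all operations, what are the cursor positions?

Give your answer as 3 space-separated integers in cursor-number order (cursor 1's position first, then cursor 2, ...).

Answer: 0 0 3

Derivation:
After op 1 (move_left): buffer="qgetsclz" (len 8), cursors c1@0 c2@0 c3@7, authorship ........
After op 2 (delete): buffer="qgetscz" (len 7), cursors c1@0 c2@0 c3@6, authorship .......
After op 3 (delete): buffer="qgetsz" (len 6), cursors c1@0 c2@0 c3@5, authorship ......
After op 4 (move_left): buffer="qgetsz" (len 6), cursors c1@0 c2@0 c3@4, authorship ......
After op 5 (delete): buffer="qgesz" (len 5), cursors c1@0 c2@0 c3@3, authorship .....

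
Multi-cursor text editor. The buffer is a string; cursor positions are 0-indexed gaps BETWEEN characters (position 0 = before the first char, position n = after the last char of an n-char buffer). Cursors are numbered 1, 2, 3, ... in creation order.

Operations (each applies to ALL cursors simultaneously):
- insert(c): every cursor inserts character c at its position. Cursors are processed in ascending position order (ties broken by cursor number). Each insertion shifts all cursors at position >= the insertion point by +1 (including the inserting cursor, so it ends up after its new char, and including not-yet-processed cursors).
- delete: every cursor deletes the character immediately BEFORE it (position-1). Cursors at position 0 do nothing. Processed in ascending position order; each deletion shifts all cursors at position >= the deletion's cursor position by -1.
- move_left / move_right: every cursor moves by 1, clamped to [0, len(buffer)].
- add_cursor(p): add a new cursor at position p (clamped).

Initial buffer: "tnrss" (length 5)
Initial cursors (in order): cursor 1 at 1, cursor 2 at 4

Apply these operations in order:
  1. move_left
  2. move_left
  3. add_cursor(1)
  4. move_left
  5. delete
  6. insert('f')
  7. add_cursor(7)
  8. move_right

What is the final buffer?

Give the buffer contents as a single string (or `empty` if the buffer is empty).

Answer: fffnrss

Derivation:
After op 1 (move_left): buffer="tnrss" (len 5), cursors c1@0 c2@3, authorship .....
After op 2 (move_left): buffer="tnrss" (len 5), cursors c1@0 c2@2, authorship .....
After op 3 (add_cursor(1)): buffer="tnrss" (len 5), cursors c1@0 c3@1 c2@2, authorship .....
After op 4 (move_left): buffer="tnrss" (len 5), cursors c1@0 c3@0 c2@1, authorship .....
After op 5 (delete): buffer="nrss" (len 4), cursors c1@0 c2@0 c3@0, authorship ....
After op 6 (insert('f')): buffer="fffnrss" (len 7), cursors c1@3 c2@3 c3@3, authorship 123....
After op 7 (add_cursor(7)): buffer="fffnrss" (len 7), cursors c1@3 c2@3 c3@3 c4@7, authorship 123....
After op 8 (move_right): buffer="fffnrss" (len 7), cursors c1@4 c2@4 c3@4 c4@7, authorship 123....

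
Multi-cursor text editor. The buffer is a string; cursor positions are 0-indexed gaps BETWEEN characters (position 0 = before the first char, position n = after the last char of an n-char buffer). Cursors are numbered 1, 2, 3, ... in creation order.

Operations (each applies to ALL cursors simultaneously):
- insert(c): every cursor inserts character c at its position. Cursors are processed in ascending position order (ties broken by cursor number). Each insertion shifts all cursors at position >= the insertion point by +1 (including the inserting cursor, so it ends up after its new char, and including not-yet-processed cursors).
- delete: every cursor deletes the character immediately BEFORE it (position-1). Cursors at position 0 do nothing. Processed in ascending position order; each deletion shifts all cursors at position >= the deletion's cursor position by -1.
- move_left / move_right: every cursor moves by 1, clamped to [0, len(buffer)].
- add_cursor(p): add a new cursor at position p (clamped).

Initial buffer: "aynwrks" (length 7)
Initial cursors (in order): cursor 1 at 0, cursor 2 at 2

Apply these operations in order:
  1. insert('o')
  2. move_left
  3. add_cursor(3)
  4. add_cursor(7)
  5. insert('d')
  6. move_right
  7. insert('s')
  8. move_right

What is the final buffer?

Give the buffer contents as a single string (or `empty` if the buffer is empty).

Answer: dosayddossnwrdkss

Derivation:
After op 1 (insert('o')): buffer="oayonwrks" (len 9), cursors c1@1 c2@4, authorship 1..2.....
After op 2 (move_left): buffer="oayonwrks" (len 9), cursors c1@0 c2@3, authorship 1..2.....
After op 3 (add_cursor(3)): buffer="oayonwrks" (len 9), cursors c1@0 c2@3 c3@3, authorship 1..2.....
After op 4 (add_cursor(7)): buffer="oayonwrks" (len 9), cursors c1@0 c2@3 c3@3 c4@7, authorship 1..2.....
After op 5 (insert('d')): buffer="doayddonwrdks" (len 13), cursors c1@1 c2@6 c3@6 c4@11, authorship 11..232...4..
After op 6 (move_right): buffer="doayddonwrdks" (len 13), cursors c1@2 c2@7 c3@7 c4@12, authorship 11..232...4..
After op 7 (insert('s')): buffer="dosayddossnwrdkss" (len 17), cursors c1@3 c2@10 c3@10 c4@16, authorship 111..23223...4.4.
After op 8 (move_right): buffer="dosayddossnwrdkss" (len 17), cursors c1@4 c2@11 c3@11 c4@17, authorship 111..23223...4.4.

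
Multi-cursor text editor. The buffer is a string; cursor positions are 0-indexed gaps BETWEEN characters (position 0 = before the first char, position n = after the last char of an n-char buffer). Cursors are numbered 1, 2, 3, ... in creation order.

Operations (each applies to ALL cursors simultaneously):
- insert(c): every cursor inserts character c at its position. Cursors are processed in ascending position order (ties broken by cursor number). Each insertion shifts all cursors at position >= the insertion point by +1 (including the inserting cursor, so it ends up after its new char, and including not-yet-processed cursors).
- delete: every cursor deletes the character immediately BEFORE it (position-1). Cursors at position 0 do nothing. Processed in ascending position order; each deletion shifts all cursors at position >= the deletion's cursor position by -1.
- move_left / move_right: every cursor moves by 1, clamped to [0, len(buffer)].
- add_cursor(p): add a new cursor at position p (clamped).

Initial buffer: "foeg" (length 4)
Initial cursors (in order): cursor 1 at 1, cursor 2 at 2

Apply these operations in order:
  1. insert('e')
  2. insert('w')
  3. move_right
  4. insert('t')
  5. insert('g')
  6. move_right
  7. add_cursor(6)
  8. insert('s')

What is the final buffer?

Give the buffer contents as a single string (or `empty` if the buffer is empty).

After op 1 (insert('e')): buffer="feoeeg" (len 6), cursors c1@2 c2@4, authorship .1.2..
After op 2 (insert('w')): buffer="fewoeweg" (len 8), cursors c1@3 c2@6, authorship .11.22..
After op 3 (move_right): buffer="fewoeweg" (len 8), cursors c1@4 c2@7, authorship .11.22..
After op 4 (insert('t')): buffer="fewotewetg" (len 10), cursors c1@5 c2@9, authorship .11.122.2.
After op 5 (insert('g')): buffer="fewotgewetgg" (len 12), cursors c1@6 c2@11, authorship .11.1122.22.
After op 6 (move_right): buffer="fewotgewetgg" (len 12), cursors c1@7 c2@12, authorship .11.1122.22.
After op 7 (add_cursor(6)): buffer="fewotgewetgg" (len 12), cursors c3@6 c1@7 c2@12, authorship .11.1122.22.
After op 8 (insert('s')): buffer="fewotgseswetggs" (len 15), cursors c3@7 c1@9 c2@15, authorship .11.113212.22.2

Answer: fewotgseswetggs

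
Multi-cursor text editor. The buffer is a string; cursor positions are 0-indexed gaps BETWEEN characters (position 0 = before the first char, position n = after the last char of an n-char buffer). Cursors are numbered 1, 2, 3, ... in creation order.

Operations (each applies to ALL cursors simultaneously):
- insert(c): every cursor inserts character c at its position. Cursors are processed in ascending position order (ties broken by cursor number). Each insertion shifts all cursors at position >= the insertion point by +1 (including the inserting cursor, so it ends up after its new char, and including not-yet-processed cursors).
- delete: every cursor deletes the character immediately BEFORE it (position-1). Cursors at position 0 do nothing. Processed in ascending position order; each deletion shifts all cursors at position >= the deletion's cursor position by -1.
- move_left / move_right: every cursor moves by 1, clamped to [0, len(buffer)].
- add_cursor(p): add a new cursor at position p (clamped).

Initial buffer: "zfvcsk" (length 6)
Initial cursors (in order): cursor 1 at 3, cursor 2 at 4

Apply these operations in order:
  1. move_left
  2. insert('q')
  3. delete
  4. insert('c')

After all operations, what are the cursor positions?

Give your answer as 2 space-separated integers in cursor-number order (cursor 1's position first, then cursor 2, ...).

Answer: 3 5

Derivation:
After op 1 (move_left): buffer="zfvcsk" (len 6), cursors c1@2 c2@3, authorship ......
After op 2 (insert('q')): buffer="zfqvqcsk" (len 8), cursors c1@3 c2@5, authorship ..1.2...
After op 3 (delete): buffer="zfvcsk" (len 6), cursors c1@2 c2@3, authorship ......
After op 4 (insert('c')): buffer="zfcvccsk" (len 8), cursors c1@3 c2@5, authorship ..1.2...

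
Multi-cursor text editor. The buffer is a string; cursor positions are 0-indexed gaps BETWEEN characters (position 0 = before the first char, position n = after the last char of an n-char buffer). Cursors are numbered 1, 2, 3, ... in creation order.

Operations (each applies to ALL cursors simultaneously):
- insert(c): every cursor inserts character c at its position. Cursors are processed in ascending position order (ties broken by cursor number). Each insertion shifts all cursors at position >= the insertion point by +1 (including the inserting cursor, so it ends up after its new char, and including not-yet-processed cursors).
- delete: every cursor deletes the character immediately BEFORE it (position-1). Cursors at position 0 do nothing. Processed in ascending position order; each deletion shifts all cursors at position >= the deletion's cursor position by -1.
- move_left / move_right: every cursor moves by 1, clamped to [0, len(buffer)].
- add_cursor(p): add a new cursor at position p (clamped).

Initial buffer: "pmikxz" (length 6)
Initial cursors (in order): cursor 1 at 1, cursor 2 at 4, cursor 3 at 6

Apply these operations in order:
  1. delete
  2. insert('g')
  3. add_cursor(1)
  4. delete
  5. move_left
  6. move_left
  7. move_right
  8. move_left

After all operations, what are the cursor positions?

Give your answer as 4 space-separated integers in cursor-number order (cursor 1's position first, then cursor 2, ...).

Answer: 0 0 1 0

Derivation:
After op 1 (delete): buffer="mix" (len 3), cursors c1@0 c2@2 c3@3, authorship ...
After op 2 (insert('g')): buffer="gmigxg" (len 6), cursors c1@1 c2@4 c3@6, authorship 1..2.3
After op 3 (add_cursor(1)): buffer="gmigxg" (len 6), cursors c1@1 c4@1 c2@4 c3@6, authorship 1..2.3
After op 4 (delete): buffer="mix" (len 3), cursors c1@0 c4@0 c2@2 c3@3, authorship ...
After op 5 (move_left): buffer="mix" (len 3), cursors c1@0 c4@0 c2@1 c3@2, authorship ...
After op 6 (move_left): buffer="mix" (len 3), cursors c1@0 c2@0 c4@0 c3@1, authorship ...
After op 7 (move_right): buffer="mix" (len 3), cursors c1@1 c2@1 c4@1 c3@2, authorship ...
After op 8 (move_left): buffer="mix" (len 3), cursors c1@0 c2@0 c4@0 c3@1, authorship ...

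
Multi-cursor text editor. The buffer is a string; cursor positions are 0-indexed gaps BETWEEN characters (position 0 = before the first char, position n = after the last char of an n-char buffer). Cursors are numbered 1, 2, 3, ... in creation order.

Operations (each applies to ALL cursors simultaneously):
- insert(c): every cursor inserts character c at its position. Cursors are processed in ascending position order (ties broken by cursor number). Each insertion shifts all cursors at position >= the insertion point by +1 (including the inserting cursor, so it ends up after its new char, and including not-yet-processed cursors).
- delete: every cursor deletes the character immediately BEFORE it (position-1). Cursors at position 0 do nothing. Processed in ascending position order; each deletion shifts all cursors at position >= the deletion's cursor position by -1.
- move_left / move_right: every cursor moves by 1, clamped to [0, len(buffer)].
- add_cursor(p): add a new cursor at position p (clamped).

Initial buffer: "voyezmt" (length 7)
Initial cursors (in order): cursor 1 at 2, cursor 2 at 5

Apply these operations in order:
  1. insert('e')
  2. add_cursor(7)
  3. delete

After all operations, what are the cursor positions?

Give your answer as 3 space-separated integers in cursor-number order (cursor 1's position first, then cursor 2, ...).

After op 1 (insert('e')): buffer="voeyezemt" (len 9), cursors c1@3 c2@7, authorship ..1...2..
After op 2 (add_cursor(7)): buffer="voeyezemt" (len 9), cursors c1@3 c2@7 c3@7, authorship ..1...2..
After op 3 (delete): buffer="voyemt" (len 6), cursors c1@2 c2@4 c3@4, authorship ......

Answer: 2 4 4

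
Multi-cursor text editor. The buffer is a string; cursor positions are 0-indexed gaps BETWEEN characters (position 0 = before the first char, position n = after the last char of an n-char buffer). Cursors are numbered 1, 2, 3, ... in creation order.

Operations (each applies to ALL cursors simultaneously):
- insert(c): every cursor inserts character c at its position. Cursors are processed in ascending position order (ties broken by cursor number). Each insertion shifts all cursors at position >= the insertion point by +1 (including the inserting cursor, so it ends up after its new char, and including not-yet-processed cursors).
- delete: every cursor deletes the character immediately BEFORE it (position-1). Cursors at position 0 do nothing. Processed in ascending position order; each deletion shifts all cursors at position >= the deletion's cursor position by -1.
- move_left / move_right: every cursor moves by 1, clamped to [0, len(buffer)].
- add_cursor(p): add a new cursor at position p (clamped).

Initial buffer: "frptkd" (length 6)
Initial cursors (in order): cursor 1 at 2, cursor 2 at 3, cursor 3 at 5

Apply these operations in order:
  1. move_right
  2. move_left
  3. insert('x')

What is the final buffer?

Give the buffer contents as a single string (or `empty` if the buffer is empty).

After op 1 (move_right): buffer="frptkd" (len 6), cursors c1@3 c2@4 c3@6, authorship ......
After op 2 (move_left): buffer="frptkd" (len 6), cursors c1@2 c2@3 c3@5, authorship ......
After op 3 (insert('x')): buffer="frxpxtkxd" (len 9), cursors c1@3 c2@5 c3@8, authorship ..1.2..3.

Answer: frxpxtkxd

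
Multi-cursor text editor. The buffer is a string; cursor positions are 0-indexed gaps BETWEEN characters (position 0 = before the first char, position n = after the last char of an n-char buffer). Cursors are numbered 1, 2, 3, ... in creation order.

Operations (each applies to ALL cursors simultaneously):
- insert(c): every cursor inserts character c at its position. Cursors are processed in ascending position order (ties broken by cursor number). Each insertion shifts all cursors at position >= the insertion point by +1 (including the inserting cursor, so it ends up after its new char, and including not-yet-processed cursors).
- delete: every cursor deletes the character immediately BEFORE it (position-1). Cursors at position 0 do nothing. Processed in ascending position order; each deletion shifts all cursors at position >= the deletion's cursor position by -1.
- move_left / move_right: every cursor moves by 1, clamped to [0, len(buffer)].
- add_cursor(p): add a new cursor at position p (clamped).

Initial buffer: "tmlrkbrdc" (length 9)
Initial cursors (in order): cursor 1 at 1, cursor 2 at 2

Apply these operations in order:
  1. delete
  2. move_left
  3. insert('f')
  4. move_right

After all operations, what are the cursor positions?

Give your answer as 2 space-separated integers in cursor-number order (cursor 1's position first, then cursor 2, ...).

Answer: 3 3

Derivation:
After op 1 (delete): buffer="lrkbrdc" (len 7), cursors c1@0 c2@0, authorship .......
After op 2 (move_left): buffer="lrkbrdc" (len 7), cursors c1@0 c2@0, authorship .......
After op 3 (insert('f')): buffer="fflrkbrdc" (len 9), cursors c1@2 c2@2, authorship 12.......
After op 4 (move_right): buffer="fflrkbrdc" (len 9), cursors c1@3 c2@3, authorship 12.......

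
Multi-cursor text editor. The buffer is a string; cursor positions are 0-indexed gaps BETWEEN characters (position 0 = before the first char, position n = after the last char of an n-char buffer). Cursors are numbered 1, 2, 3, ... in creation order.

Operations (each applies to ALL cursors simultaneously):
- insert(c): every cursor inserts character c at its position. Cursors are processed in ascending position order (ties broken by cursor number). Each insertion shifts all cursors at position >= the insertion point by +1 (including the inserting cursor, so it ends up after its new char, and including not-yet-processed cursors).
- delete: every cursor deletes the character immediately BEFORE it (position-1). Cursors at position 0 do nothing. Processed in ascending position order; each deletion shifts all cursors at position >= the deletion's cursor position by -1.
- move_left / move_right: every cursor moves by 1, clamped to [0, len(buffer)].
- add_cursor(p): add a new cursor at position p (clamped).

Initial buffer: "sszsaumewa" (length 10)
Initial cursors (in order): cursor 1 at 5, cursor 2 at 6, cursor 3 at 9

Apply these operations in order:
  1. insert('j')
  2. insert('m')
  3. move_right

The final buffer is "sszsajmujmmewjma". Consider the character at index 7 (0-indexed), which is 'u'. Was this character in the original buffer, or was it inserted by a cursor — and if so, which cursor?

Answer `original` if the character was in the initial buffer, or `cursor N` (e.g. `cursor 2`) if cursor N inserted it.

Answer: original

Derivation:
After op 1 (insert('j')): buffer="sszsajujmewja" (len 13), cursors c1@6 c2@8 c3@12, authorship .....1.2...3.
After op 2 (insert('m')): buffer="sszsajmujmmewjma" (len 16), cursors c1@7 c2@10 c3@15, authorship .....11.22...33.
After op 3 (move_right): buffer="sszsajmujmmewjma" (len 16), cursors c1@8 c2@11 c3@16, authorship .....11.22...33.
Authorship (.=original, N=cursor N): . . . . . 1 1 . 2 2 . . . 3 3 .
Index 7: author = original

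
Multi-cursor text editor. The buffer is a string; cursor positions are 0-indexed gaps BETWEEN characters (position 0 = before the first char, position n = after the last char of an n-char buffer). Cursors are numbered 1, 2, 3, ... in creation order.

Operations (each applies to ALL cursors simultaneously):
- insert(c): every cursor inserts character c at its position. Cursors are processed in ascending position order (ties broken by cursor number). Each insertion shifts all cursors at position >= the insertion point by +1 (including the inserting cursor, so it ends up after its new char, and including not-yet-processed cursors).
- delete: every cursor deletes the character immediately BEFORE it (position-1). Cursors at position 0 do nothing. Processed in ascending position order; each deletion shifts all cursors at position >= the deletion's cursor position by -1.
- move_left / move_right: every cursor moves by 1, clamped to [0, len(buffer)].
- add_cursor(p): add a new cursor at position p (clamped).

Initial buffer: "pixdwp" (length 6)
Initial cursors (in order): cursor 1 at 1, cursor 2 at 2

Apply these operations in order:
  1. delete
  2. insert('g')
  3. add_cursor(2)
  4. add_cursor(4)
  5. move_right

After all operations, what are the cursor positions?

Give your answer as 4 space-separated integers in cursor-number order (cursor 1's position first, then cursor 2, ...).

Answer: 3 3 3 5

Derivation:
After op 1 (delete): buffer="xdwp" (len 4), cursors c1@0 c2@0, authorship ....
After op 2 (insert('g')): buffer="ggxdwp" (len 6), cursors c1@2 c2@2, authorship 12....
After op 3 (add_cursor(2)): buffer="ggxdwp" (len 6), cursors c1@2 c2@2 c3@2, authorship 12....
After op 4 (add_cursor(4)): buffer="ggxdwp" (len 6), cursors c1@2 c2@2 c3@2 c4@4, authorship 12....
After op 5 (move_right): buffer="ggxdwp" (len 6), cursors c1@3 c2@3 c3@3 c4@5, authorship 12....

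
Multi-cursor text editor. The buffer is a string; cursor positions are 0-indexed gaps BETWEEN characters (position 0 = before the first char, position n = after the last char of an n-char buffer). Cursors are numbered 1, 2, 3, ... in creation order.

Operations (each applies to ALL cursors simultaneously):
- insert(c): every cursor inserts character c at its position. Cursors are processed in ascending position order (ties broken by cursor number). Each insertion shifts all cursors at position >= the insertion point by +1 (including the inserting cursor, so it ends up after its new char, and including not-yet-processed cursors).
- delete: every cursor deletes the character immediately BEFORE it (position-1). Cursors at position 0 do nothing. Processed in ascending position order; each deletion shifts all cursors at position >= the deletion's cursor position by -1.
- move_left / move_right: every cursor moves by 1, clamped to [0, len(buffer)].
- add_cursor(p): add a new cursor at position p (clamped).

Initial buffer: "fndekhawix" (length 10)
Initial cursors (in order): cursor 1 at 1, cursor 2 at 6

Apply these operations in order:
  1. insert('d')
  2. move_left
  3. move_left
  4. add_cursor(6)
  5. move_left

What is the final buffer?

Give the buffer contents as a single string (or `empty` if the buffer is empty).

Answer: fdndekhdawix

Derivation:
After op 1 (insert('d')): buffer="fdndekhdawix" (len 12), cursors c1@2 c2@8, authorship .1.....2....
After op 2 (move_left): buffer="fdndekhdawix" (len 12), cursors c1@1 c2@7, authorship .1.....2....
After op 3 (move_left): buffer="fdndekhdawix" (len 12), cursors c1@0 c2@6, authorship .1.....2....
After op 4 (add_cursor(6)): buffer="fdndekhdawix" (len 12), cursors c1@0 c2@6 c3@6, authorship .1.....2....
After op 5 (move_left): buffer="fdndekhdawix" (len 12), cursors c1@0 c2@5 c3@5, authorship .1.....2....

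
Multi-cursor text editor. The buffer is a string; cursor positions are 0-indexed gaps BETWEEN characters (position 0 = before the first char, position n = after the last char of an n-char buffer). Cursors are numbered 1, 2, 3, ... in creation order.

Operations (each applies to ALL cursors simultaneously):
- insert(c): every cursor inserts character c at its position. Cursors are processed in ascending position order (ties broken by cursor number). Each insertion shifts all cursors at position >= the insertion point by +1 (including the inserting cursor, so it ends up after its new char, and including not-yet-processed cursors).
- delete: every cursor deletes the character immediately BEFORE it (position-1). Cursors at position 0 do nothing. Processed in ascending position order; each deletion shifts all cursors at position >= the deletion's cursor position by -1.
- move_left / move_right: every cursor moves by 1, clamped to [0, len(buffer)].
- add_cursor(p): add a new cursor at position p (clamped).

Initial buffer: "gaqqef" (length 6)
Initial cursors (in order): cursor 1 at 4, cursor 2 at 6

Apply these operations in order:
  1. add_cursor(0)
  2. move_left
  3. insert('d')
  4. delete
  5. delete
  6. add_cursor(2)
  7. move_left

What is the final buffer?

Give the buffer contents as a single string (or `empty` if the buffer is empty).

Answer: gaqf

Derivation:
After op 1 (add_cursor(0)): buffer="gaqqef" (len 6), cursors c3@0 c1@4 c2@6, authorship ......
After op 2 (move_left): buffer="gaqqef" (len 6), cursors c3@0 c1@3 c2@5, authorship ......
After op 3 (insert('d')): buffer="dgaqdqedf" (len 9), cursors c3@1 c1@5 c2@8, authorship 3...1..2.
After op 4 (delete): buffer="gaqqef" (len 6), cursors c3@0 c1@3 c2@5, authorship ......
After op 5 (delete): buffer="gaqf" (len 4), cursors c3@0 c1@2 c2@3, authorship ....
After op 6 (add_cursor(2)): buffer="gaqf" (len 4), cursors c3@0 c1@2 c4@2 c2@3, authorship ....
After op 7 (move_left): buffer="gaqf" (len 4), cursors c3@0 c1@1 c4@1 c2@2, authorship ....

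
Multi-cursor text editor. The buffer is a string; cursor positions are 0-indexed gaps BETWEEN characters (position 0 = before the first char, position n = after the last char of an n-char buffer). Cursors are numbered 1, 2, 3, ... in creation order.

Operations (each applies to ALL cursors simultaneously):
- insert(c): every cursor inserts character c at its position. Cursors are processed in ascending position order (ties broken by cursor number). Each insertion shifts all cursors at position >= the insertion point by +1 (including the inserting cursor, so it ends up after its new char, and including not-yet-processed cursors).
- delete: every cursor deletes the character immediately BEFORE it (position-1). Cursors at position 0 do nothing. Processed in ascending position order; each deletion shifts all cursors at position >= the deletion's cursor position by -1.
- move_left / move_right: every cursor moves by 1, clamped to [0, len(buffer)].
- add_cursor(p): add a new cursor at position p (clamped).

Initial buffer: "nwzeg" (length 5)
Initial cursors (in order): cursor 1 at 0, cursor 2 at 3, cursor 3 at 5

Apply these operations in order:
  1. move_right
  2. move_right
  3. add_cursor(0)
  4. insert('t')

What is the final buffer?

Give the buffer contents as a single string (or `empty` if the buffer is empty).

After op 1 (move_right): buffer="nwzeg" (len 5), cursors c1@1 c2@4 c3@5, authorship .....
After op 2 (move_right): buffer="nwzeg" (len 5), cursors c1@2 c2@5 c3@5, authorship .....
After op 3 (add_cursor(0)): buffer="nwzeg" (len 5), cursors c4@0 c1@2 c2@5 c3@5, authorship .....
After op 4 (insert('t')): buffer="tnwtzegtt" (len 9), cursors c4@1 c1@4 c2@9 c3@9, authorship 4..1...23

Answer: tnwtzegtt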